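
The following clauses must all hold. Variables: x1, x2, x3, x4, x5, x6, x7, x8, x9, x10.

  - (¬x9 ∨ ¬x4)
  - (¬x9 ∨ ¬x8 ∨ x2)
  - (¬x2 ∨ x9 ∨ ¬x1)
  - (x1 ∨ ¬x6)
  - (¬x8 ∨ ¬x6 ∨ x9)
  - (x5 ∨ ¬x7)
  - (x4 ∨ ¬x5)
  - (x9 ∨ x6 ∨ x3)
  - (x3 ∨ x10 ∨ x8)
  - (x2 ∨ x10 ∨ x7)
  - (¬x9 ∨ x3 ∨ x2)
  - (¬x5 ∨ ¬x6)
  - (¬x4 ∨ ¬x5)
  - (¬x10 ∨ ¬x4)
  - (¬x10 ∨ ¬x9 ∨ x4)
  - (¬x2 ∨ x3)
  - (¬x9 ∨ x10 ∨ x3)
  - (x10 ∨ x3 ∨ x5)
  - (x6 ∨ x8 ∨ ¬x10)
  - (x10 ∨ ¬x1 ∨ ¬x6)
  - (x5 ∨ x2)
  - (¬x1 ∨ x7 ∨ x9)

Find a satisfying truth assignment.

x1 = 0  x2 = 1  x3 = 1  x4 = 0  x5 = 0  x6 = 0  x7 = 0  x8 = 1  x9 = 1  x10 = 0

Check each clause:
  1. (¬x9 ∨ ¬x4) — ¬x4 is true.
  2. (x2 ∨ ¬x8 ∨ ¬x9) — x2 is true.
  3. (¬x2 ∨ x9 ∨ ¬x1) — x9 is true.
  4. (¬x6 ∨ x1) — ¬x6 is true.
  5. (x9 ∨ ¬x8 ∨ ¬x6) — x9 is true.
  6. (¬x7 ∨ x5) — ¬x7 is true.
  7. (¬x5 ∨ x4) — ¬x5 is true.
  8. (x3 ∨ x9 ∨ x6) — x9 is true.
  9. (x3 ∨ x10 ∨ x8) — x8 is true.
  10. (x7 ∨ x2 ∨ x10) — x2 is true.
  11. (x3 ∨ x2 ∨ ¬x9) — x2 is true.
  12. (¬x6 ∨ ¬x5) — ¬x6 is true.
  13. (¬x5 ∨ ¬x4) — ¬x5 is true.
  14. (¬x4 ∨ ¬x10) — ¬x4 is true.
  15. (¬x10 ∨ ¬x9 ∨ x4) — ¬x10 is true.
  16. (¬x2 ∨ x3) — x3 is true.
  17. (¬x9 ∨ x3 ∨ x10) — x3 is true.
  18. (x10 ∨ x3 ∨ x5) — x3 is true.
  19. (x6 ∨ ¬x10 ∨ x8) — x8 is true.
  20. (¬x1 ∨ ¬x6 ∨ x10) — ¬x6 is true.
  21. (x5 ∨ x2) — x2 is true.
  22. (x7 ∨ ¬x1 ∨ x9) — x9 is true.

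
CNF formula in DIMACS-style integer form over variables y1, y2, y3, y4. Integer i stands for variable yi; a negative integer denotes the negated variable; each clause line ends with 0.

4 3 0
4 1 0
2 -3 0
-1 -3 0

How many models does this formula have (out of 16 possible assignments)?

Satisfying assignments:
  y1=0 y2=0 y3=0 y4=1
  y1=0 y2=1 y3=0 y4=1
  y1=0 y2=1 y3=1 y4=1
  y1=1 y2=0 y3=0 y4=1
  y1=1 y2=1 y3=0 y4=1
That's 5 in total.

5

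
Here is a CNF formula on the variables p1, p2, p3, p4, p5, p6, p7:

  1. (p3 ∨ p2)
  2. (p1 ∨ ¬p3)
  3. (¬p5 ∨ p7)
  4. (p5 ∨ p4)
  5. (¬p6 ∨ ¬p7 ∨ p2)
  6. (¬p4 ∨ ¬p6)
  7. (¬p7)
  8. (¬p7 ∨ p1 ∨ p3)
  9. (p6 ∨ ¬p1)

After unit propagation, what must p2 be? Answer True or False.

True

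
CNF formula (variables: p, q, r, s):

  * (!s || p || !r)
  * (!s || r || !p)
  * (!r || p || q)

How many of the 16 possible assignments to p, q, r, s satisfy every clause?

11

Split on p, then r.
  p=T, r=T: remaining (q,s) ∈ {(F,F); (F,T); (T,F); (T,T)} — 4.
  p=T, r=F: remaining (q,s) ∈ {(F,F); (T,F)} — 2.
  p=F, r=T: remaining (q,s) ∈ {(T,F)} — 1.
  p=F, r=F: remaining (q,s) ∈ {(F,F); (F,T); (T,F); (T,T)} — 4.
Total: 4 + 2 + 1 + 4 = 11.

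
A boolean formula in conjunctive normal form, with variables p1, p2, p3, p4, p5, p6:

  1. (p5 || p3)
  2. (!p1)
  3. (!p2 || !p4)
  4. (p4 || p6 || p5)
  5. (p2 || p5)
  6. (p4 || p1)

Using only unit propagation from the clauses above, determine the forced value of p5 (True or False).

(!p1) is a unit clause: p1 = False.
In (p1 || p4), p1 is now false; p4 must hold, so p4 = True.
In (!p2 || !p4), !p4 is now false; !p2 must hold, so p2 = False.
In (p5 || p2), p2 is now false; p5 must hold, so p5 = True.

True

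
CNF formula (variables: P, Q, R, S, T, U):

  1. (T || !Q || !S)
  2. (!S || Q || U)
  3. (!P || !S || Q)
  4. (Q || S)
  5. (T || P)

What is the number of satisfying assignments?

Split on Q, then S.
  Q=1, S=1: forces T=1; P, R, U free → 2^3 = 8.
  Q=1, S=0: R, U free; 3 ways for (P,T) × 2^2 = 12.
  Q=0, S=1: remaining (P,R,T,U) ∈ {(0,0,1,1); (0,1,1,1)} — 2.
  Q=0, S=0: a clause becomes empty — 0.
Total: 8 + 12 + 2 + 0 = 22.

22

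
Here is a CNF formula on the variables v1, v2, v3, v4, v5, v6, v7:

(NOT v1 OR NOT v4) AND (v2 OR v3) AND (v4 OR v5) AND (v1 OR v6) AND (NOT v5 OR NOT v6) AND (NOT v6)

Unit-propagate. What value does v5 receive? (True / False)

True

Unit clause (NOT v6) sets v6 = False.
In (v1 OR v6), v6 is now false; v1 must hold, so v1 = True.
In (NOT v1 OR NOT v4), NOT v1 is now false; NOT v4 must hold, so v4 = False.
From (v5 OR v4) and v4 = False: v5 = True.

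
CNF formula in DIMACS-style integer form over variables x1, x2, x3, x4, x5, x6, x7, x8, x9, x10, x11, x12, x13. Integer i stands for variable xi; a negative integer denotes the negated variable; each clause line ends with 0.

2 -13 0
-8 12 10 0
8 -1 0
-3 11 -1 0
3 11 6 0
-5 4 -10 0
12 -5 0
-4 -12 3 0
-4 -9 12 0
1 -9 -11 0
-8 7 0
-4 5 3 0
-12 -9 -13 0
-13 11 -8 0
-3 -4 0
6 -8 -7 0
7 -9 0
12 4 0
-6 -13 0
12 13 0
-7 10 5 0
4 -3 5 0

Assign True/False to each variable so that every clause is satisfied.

Pure literal: x9 appears only negated; assign x9 = False.
Branch on x1: take x1 = False.
Try x2 = False.
  then x13 is forced to False.
  then x12 is forced to True.
Branch on x3: take x3 = False.
  then x4 is forced to False.
The remaining clauses are satisfied by x5 = False, x6 = True, x7 = True, x8 = True, x10 = True, x11 = True.
Every clause has at least one true literal under this assignment.

x1=F, x2=F, x3=F, x4=F, x5=F, x6=T, x7=T, x8=T, x9=F, x10=T, x11=T, x12=T, x13=F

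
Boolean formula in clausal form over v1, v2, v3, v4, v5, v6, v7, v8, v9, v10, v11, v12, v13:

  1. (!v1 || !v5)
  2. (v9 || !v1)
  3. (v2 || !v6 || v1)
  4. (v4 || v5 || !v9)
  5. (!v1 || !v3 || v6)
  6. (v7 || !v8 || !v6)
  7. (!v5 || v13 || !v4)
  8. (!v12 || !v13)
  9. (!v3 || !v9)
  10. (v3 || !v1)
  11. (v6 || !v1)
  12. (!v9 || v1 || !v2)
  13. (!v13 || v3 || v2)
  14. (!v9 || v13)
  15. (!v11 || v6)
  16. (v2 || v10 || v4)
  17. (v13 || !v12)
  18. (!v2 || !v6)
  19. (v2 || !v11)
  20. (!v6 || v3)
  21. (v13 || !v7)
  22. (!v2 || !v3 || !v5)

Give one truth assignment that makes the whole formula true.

v1 = False, v2 = True, v3 = False, v4 = False, v5 = False, v6 = False, v7 = True, v8 = True, v9 = False, v10 = False, v11 = False, v12 = False, v13 = True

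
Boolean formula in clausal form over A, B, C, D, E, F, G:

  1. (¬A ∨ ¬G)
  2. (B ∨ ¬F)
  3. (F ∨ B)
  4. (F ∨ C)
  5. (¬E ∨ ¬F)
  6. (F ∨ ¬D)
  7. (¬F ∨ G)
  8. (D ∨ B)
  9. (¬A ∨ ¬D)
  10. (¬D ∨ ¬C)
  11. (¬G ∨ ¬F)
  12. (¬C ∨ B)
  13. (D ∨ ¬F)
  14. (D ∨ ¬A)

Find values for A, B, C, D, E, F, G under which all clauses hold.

Pure literal: A appears only negated; assign A = False.
B occurs only positively in the remaining clauses — set B = True.
Try C = True.
  then D is forced to False.
  then F is forced to False.
E, G are now unconstrained; take E = False, G = True.
Check each clause:
  1. (¬A ∨ ¬G) — ¬A is true.
  2. (¬F ∨ B) — B is true.
  3. (B ∨ F) — B is true.
  4. (F ∨ C) — C is true.
  5. (¬E ∨ ¬F) — ¬F is true.
  6. (F ∨ ¬D) — ¬D is true.
  7. (¬F ∨ G) — ¬F is true.
  8. (D ∨ B) — B is true.
  9. (¬A ∨ ¬D) — ¬D is true.
  10. (¬D ∨ ¬C) — ¬D is true.
  11. (¬F ∨ ¬G) — ¬F is true.
  12. (B ∨ ¬C) — B is true.
  13. (¬F ∨ D) — ¬F is true.
  14. (¬A ∨ D) — ¬A is true.

A=False  B=True  C=True  D=False  E=False  F=False  G=True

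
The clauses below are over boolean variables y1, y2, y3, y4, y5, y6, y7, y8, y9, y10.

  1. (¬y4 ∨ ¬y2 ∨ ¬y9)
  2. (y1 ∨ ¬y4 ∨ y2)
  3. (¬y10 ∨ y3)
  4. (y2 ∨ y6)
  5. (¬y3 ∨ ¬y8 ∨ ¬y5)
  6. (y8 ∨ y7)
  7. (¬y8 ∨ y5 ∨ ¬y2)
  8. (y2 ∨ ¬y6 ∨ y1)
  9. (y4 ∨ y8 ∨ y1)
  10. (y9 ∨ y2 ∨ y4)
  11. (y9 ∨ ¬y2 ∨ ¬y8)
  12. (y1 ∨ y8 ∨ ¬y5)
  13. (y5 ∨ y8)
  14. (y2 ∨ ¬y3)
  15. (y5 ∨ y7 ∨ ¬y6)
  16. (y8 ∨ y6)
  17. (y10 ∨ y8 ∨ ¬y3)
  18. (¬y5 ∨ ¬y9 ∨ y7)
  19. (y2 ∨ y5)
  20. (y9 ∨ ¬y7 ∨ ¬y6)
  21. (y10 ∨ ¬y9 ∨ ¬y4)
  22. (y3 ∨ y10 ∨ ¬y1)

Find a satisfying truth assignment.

y1 = False, y2 = True, y3 = False, y4 = False, y5 = True, y6 = True, y7 = True, y8 = True, y9 = True, y10 = False

Try y1 = False.
The remaining clauses are satisfied by y2 = True, y3 = False, y4 = False, y5 = True, y6 = True, y7 = True, y8 = True, y9 = True, y10 = False.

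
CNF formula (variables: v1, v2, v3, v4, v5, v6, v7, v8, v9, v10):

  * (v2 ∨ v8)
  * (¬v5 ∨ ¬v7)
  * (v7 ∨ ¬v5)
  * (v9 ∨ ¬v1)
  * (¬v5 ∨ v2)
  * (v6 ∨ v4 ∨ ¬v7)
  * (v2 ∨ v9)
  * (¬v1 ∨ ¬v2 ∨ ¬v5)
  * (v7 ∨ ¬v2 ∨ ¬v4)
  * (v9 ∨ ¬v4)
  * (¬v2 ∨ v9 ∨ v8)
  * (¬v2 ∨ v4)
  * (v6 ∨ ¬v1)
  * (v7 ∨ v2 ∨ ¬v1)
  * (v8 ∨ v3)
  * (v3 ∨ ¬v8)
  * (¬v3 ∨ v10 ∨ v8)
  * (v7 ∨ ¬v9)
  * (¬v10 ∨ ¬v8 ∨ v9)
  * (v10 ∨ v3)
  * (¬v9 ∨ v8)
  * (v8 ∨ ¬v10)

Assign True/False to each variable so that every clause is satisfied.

v1=F, v2=F, v3=T, v4=T, v5=F, v6=T, v7=T, v8=T, v9=T, v10=F

v1 occurs only negated in the remaining clauses — set v1 = False.
v5 occurs only negated in the remaining clauses — set v5 = False.
Set v2 = False and propagate.
  then v8 is forced to True.
  then v9 is forced to True.
  then v3 is forced to True.
  then v7 is forced to True.
Try v4 = True.
v6, v10 are now unconstrained; take v6 = True, v10 = False.
Every clause has at least one true literal under this assignment.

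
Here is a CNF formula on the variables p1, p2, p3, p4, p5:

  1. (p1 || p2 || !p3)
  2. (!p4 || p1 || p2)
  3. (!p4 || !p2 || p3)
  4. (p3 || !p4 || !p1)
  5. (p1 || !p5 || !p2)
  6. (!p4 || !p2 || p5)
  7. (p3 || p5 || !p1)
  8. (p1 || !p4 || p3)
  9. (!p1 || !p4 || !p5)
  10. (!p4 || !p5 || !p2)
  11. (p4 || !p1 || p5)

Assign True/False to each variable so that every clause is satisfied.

p1 = True, p2 = False, p3 = True, p4 = False, p5 = True

Check each clause:
  1. (p1 || p2 || !p3) — p1 is true.
  2. (!p4 || p2 || p1) — p1 is true.
  3. (p3 || !p4 || !p2) — p3 is true.
  4. (p3 || !p1 || !p4) — p3 is true.
  5. (!p5 || p1 || !p2) — p1 is true.
  6. (!p4 || !p2 || p5) — !p4 is true.
  7. (p5 || p3 || !p1) — p3 is true.
  8. (!p4 || p1 || p3) — p1 is true.
  9. (!p4 || !p5 || !p1) — !p4 is true.
  10. (!p5 || !p4 || !p2) — !p4 is true.
  11. (p5 || !p1 || p4) — p5 is true.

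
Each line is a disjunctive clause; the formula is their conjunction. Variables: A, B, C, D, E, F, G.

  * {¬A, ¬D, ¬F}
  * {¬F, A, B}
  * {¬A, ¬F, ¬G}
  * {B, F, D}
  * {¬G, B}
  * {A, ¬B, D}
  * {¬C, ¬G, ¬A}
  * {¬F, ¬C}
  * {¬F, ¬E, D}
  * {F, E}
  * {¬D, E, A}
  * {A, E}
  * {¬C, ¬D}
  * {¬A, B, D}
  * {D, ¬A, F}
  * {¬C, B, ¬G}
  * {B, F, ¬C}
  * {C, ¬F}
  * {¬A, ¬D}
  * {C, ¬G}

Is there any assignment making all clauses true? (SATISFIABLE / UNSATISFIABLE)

Pure literal: G appears only negated; assign G = False.
Set A = False and propagate.
  then E is forced to True.
Set B = True and propagate.
  then D is forced to True.
  then C is forced to False.
  then F is forced to False.
So A=False, B=True, C=False, D=True, E=True, F=False, G=False is a satisfying assignment.

SATISFIABLE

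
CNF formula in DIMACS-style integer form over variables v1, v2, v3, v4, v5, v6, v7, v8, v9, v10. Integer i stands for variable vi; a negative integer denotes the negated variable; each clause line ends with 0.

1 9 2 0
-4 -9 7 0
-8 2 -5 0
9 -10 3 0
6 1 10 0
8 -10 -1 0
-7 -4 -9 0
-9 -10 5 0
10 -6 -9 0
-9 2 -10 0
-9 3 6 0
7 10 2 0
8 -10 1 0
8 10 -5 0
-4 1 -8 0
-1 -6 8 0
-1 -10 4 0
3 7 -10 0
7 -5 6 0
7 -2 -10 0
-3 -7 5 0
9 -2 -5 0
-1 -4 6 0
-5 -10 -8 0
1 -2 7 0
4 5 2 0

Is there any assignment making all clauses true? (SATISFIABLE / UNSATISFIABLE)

SATISFIABLE

Set v1 = True and propagate.
Set v2 = True and propagate.
The remaining clauses are satisfied by v3 = False, v4 = True, v5 = False, v6 = True, v7 = False, v8 = True, v9 = False, v10 = False.
Every clause has at least one true literal under this assignment.
So v1=True, v2=True, v3=False, v4=True, v5=False, v6=True, v7=False, v8=True, v9=False, v10=False is a satisfying assignment.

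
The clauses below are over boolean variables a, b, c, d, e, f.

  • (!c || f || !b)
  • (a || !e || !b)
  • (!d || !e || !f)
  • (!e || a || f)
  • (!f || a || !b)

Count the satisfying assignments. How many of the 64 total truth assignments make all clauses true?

Case analysis on f and a:
  f=T, a=T: b, c free; 3 ways for (d,e) × 2^2 = 12.
  f=T, a=F: c free; 3 ways for (b,d,e) × 2^1 = 6.
  f=F, a=T: d, e free; 3 ways for (b,c) × 2^2 = 12.
  f=F, a=F: d free; 3 ways for (b,c,e) × 2^1 = 6.
Total: 12 + 6 + 12 + 6 = 36.

36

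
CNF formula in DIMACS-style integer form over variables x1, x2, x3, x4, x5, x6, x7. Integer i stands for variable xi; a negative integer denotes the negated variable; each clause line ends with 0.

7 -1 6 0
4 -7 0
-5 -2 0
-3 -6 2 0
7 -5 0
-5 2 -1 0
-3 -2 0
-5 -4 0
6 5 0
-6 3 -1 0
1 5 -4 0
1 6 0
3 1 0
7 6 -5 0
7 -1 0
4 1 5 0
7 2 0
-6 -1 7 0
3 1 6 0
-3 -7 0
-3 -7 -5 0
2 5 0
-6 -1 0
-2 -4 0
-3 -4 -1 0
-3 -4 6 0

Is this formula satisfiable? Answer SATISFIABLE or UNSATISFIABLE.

UNSATISFIABLE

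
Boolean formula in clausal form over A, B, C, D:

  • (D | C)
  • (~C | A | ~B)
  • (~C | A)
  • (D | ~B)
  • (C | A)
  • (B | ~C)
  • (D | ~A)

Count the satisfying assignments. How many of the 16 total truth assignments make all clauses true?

3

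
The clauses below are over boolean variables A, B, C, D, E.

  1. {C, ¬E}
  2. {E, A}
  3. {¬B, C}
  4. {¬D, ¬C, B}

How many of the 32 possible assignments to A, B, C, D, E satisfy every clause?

11

Split on C, then B.
  C=T, B=T: D free; 3 ways for (A,E) × 2^1 = 6.
  C=T, B=F: remaining (A,D,E) ∈ {(F,F,T); (T,F,F); (T,F,T)} — 3.
  C=F, B=T: a clause becomes empty — 0.
  C=F, B=F: remaining (A,D,E) ∈ {(T,F,F); (T,T,F)} — 2.
Total: 6 + 3 + 0 + 2 = 11.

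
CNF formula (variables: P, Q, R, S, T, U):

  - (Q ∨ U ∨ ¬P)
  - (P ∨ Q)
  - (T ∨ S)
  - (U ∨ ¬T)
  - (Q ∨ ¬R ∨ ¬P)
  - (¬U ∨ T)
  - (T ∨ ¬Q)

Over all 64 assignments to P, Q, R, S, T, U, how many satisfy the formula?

Case analysis on Q and T:
  Q=1, T=1: forces U=1; P, R, S free → 2^3 = 8.
  Q=1, T=0: a clause becomes empty — 0.
  Q=0, T=1: remaining (P,R,S,U) ∈ {(1,0,0,1); (1,0,1,1)} — 2.
  Q=0, T=0: a clause becomes empty — 0.
Total: 8 + 0 + 2 + 0 = 10.

10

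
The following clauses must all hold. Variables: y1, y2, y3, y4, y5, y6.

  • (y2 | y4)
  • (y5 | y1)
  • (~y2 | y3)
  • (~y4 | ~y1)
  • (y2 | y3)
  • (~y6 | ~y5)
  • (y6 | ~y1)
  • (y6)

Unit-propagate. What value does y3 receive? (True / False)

Unit clause (y6) sets y6 = True.
(~y5 | ~y6) with y6 = True leaves only ~y5, so y5 = False.
(y5 | y1): since y5 = False, the clause reduces to (y1). y1 = True.
(~y1 | ~y4) with y1 = True leaves only ~y4, so y4 = False.
In (y4 | y2), y4 is now false; y2 must hold, so y2 = True.
In (y3 | ~y2), ~y2 is now false; y3 must hold, so y3 = True.

True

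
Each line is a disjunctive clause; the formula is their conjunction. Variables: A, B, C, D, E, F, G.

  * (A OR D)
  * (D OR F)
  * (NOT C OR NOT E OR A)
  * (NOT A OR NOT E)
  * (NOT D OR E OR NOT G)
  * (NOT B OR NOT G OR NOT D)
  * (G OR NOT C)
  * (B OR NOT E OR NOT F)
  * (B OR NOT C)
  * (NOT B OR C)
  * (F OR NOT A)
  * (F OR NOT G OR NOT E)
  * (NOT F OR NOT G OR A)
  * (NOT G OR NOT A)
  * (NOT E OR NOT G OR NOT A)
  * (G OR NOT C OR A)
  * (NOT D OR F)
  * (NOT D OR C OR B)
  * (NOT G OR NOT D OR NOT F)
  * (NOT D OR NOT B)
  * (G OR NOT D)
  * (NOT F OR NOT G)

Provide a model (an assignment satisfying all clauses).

A=1, B=0, C=0, D=0, E=0, F=1, G=0

Set A = True and propagate.
  then E is forced to False.
  then F is forced to True.
  then G is forced to False.
  then C is forced to False.
  then B is forced to False.
  then D is forced to False.
Every clause has at least one true literal under this assignment.
Check each clause:
  1. (A OR D) — A is true.
  2. (D OR F) — F is true.
  3. (NOT C OR A OR NOT E) — A is true.
  4. (NOT A OR NOT E) — NOT E is true.
  5. (NOT D OR E OR NOT G) — NOT G is true.
  6. (NOT D OR NOT G OR NOT B) — NOT G is true.
  7. (G OR NOT C) — NOT C is true.
  8. (NOT E OR B OR NOT F) — NOT E is true.
  9. (NOT C OR B) — NOT C is true.
  10. (NOT B OR C) — NOT B is true.
  11. (F OR NOT A) — F is true.
  12. (NOT G OR NOT E OR F) — NOT G is true.
  13. (NOT G OR NOT F OR A) — NOT G is true.
  14. (NOT A OR NOT G) — NOT G is true.
  15. (NOT A OR NOT G OR NOT E) — NOT G is true.
  16. (A OR G OR NOT C) — A is true.
  17. (F OR NOT D) — NOT D is true.
  18. (C OR B OR NOT D) — NOT D is true.
  19. (NOT G OR NOT F OR NOT D) — NOT G is true.
  20. (NOT B OR NOT D) — NOT D is true.
  21. (NOT D OR G) — NOT D is true.
  22. (NOT G OR NOT F) — NOT G is true.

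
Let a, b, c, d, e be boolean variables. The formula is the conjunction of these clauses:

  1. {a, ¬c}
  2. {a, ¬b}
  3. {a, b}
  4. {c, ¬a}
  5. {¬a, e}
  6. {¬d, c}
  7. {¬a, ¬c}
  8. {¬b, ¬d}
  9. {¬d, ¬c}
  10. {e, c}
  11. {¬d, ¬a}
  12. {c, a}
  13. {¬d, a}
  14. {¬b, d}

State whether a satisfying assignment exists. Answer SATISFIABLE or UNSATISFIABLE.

UNSATISFIABLE

a = True:
  propagation gives c=True; an empty clause results — contradiction.
a = False:
  propagation gives c=False; an empty clause results — contradiction.
Every branch closes, so no satisfying assignment exists.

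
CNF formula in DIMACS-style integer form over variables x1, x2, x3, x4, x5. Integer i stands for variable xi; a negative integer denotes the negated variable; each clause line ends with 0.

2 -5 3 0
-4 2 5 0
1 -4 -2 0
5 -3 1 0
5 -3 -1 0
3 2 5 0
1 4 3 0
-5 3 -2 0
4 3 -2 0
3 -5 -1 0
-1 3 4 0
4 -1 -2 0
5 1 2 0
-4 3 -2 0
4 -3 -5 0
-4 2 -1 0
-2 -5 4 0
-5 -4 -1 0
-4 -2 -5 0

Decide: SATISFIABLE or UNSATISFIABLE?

SATISFIABLE

Branch on x1: take x1 = False.
Try x2 = False.
  then x5 is forced to True.
  then x3 is forced to True.
  then x4 is forced to True.
So x1=0, x2=0, x3=1, x4=1, x5=1 is a satisfying assignment.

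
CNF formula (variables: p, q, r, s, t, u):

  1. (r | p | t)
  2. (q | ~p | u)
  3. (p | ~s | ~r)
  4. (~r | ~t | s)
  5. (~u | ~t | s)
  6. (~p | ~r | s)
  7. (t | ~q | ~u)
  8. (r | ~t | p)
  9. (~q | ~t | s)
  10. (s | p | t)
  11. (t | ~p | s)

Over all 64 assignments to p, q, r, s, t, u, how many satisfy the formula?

Split on t, then p.
  t=T, p=T: r free; 3 ways for (q,s,u) × 2^1 = 6.
  t=T, p=F: a clause becomes empty — 0.
  t=F, p=T: remaining (q,r,s,u) ∈ {(F,F,T,T); (F,T,T,T); (T,F,T,F); (T,T,T,F)} — 4.
  t=F, p=F: a clause becomes empty — 0.
Total: 6 + 0 + 4 + 0 = 10.

10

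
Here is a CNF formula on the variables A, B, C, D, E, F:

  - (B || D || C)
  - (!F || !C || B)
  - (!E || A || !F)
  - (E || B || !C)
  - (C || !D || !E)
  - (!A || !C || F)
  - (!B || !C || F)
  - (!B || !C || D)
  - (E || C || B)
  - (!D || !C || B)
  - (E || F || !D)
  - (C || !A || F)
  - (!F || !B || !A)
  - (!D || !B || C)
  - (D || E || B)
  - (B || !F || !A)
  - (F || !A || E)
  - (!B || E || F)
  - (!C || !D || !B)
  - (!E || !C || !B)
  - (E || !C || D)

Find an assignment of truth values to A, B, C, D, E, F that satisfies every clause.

A=0, B=0, C=1, D=0, E=1, F=0

Set A = False and propagate.
The remaining clauses are satisfied by B = False, C = True, D = False, E = True, F = False.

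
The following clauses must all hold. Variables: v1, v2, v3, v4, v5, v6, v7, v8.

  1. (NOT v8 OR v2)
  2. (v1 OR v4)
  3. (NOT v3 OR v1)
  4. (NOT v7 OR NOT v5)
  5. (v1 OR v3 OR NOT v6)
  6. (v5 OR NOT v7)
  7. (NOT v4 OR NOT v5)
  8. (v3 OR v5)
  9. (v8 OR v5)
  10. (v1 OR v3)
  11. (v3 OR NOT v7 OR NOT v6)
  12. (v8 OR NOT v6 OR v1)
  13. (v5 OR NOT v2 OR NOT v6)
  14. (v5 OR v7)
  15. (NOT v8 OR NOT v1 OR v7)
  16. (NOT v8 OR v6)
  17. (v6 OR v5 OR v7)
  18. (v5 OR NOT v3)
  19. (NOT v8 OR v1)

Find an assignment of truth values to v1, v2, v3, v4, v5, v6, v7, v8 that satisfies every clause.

v1=T  v2=T  v3=T  v4=F  v5=T  v6=F  v7=F  v8=F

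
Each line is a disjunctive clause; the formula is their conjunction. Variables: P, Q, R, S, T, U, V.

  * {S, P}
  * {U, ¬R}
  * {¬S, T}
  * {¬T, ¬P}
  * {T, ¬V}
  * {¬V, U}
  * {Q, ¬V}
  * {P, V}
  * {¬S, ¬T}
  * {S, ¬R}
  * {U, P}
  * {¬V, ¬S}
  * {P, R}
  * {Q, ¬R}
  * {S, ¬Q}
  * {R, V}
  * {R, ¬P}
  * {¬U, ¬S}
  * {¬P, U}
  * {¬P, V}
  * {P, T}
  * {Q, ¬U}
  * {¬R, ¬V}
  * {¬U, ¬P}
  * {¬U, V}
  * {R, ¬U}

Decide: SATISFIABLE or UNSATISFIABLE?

UNSATISFIABLE

P = True:
  propagation gives T=False, S=False, V=False; an empty clause results — contradiction.
P = False:
  propagation gives S=True, T=True; an empty clause results — contradiction.
Every branch closes, so no satisfying assignment exists.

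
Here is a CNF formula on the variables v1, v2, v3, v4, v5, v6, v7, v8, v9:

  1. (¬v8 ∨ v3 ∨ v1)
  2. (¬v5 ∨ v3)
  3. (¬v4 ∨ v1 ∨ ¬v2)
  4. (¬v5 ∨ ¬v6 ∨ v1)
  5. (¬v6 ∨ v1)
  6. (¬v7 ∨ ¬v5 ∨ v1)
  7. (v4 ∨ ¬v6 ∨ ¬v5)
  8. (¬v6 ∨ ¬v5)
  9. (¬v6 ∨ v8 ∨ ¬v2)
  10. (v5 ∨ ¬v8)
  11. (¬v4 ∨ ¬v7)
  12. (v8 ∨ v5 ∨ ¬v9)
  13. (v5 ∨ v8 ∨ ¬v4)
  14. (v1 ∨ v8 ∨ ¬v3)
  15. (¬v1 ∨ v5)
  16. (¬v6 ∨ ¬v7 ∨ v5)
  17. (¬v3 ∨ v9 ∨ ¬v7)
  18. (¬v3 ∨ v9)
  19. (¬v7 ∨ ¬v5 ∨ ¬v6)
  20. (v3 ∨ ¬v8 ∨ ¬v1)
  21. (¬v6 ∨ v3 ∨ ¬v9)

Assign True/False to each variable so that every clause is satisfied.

v1 = True, v2 = False, v3 = True, v4 = False, v5 = True, v6 = False, v7 = True, v8 = False, v9 = True

Pure literal: v2 appears only negated; assign v2 = False.
v6 occurs only negated in the remaining clauses — set v6 = False.
Try v1 = True.
  then v5 is forced to True.
  then v3 is forced to True.
  then v9 is forced to True.
Try v4 = False.
v7, v8 are now unconstrained; take v7 = True, v8 = False.
Every clause has at least one true literal under this assignment.
Check each clause:
  1. (¬v8 ∨ v3 ∨ v1) — ¬v8 is true.
  2. (¬v5 ∨ v3) — v3 is true.
  3. (¬v2 ∨ v1 ∨ ¬v4) — v1 is true.
  4. (v1 ∨ ¬v5 ∨ ¬v6) — v1 is true.
  5. (v1 ∨ ¬v6) — v1 is true.
  6. (¬v5 ∨ v1 ∨ ¬v7) — v1 is true.
  7. (¬v6 ∨ v4 ∨ ¬v5) — ¬v6 is true.
  8. (¬v5 ∨ ¬v6) — ¬v6 is true.
  9. (¬v6 ∨ ¬v2 ∨ v8) — ¬v6 is true.
  10. (¬v8 ∨ v5) — ¬v8 is true.
  11. (¬v7 ∨ ¬v4) — ¬v4 is true.
  12. (¬v9 ∨ v8 ∨ v5) — v5 is true.
  13. (v5 ∨ v8 ∨ ¬v4) — ¬v4 is true.
  14. (v1 ∨ ¬v3 ∨ v8) — v1 is true.
  15. (¬v1 ∨ v5) — v5 is true.
  16. (v5 ∨ ¬v6 ∨ ¬v7) — ¬v6 is true.
  17. (¬v3 ∨ ¬v7 ∨ v9) — v9 is true.
  18. (¬v3 ∨ v9) — v9 is true.
  19. (¬v6 ∨ ¬v5 ∨ ¬v7) — ¬v6 is true.
  20. (¬v8 ∨ v3 ∨ ¬v1) — ¬v8 is true.
  21. (¬v9 ∨ v3 ∨ ¬v6) — ¬v6 is true.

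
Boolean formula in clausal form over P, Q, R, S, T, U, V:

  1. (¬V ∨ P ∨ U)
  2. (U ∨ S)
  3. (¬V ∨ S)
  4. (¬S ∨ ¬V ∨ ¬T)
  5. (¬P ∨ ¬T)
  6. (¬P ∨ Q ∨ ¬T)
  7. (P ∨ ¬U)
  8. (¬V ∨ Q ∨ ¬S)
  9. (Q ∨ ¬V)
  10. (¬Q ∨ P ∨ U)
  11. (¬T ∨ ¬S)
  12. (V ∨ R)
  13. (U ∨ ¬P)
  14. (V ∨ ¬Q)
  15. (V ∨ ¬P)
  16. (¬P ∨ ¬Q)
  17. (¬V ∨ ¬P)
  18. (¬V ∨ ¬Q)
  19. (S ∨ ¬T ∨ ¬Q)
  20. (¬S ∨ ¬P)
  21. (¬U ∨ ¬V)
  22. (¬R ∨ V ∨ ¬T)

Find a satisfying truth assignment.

T occurs only negated in the remaining clauses — set T = False.
Branch on P: take P = False.
  then U is forced to False.
  then V is forced to False.
  then S is forced to True.
  then Q is forced to False.
  then R is forced to True.
Check each clause:
  1. (¬V ∨ U ∨ P) — ¬V is true.
  2. (U ∨ S) — S is true.
  3. (S ∨ ¬V) — ¬V is true.
  4. (¬T ∨ ¬V ∨ ¬S) — ¬V is true.
  5. (¬T ∨ ¬P) — ¬T is true.
  6. (Q ∨ ¬P ∨ ¬T) — ¬T is true.
  7. (¬U ∨ P) — ¬U is true.
  8. (Q ∨ ¬S ∨ ¬V) — ¬V is true.
  9. (¬V ∨ Q) — ¬V is true.
  10. (¬Q ∨ U ∨ P) — ¬Q is true.
  11. (¬T ∨ ¬S) — ¬T is true.
  12. (R ∨ V) — R is true.
  13. (U ∨ ¬P) — ¬P is true.
  14. (¬Q ∨ V) — ¬Q is true.
  15. (V ∨ ¬P) — ¬P is true.
  16. (¬Q ∨ ¬P) — ¬P is true.
  17. (¬P ∨ ¬V) — ¬V is true.
  18. (¬V ∨ ¬Q) — ¬V is true.
  19. (S ∨ ¬Q ∨ ¬T) — ¬T is true.
  20. (¬S ∨ ¬P) — ¬P is true.
  21. (¬V ∨ ¬U) — ¬V is true.
  22. (¬R ∨ ¬T ∨ V) — ¬T is true.

P = 0, Q = 0, R = 1, S = 1, T = 0, U = 0, V = 0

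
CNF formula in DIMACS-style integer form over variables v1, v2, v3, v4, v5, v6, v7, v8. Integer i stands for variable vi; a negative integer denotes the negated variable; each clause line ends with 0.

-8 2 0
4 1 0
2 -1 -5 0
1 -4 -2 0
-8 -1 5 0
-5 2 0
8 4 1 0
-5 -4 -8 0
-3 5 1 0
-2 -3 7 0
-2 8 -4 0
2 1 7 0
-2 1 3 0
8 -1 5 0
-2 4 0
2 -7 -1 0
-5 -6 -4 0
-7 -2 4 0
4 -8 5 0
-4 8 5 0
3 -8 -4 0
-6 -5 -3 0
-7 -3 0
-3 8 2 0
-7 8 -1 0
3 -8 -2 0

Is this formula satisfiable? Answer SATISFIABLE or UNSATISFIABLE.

UNSATISFIABLE

v2 = True:
  propagation gives v4=True, v1=True, v8=True, v5=True; an empty clause results — contradiction.
v2 = False:
  propagation gives v8=False, v5=False, v1=False, v4=True; an empty clause results — contradiction.
Every branch closes, so no satisfying assignment exists.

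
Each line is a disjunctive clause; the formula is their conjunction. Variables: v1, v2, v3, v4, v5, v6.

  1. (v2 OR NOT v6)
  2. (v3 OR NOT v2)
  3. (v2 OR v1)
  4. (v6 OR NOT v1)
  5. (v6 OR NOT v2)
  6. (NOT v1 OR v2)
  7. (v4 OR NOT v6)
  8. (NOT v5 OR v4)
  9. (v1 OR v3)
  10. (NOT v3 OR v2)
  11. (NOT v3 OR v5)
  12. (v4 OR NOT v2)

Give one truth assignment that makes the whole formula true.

v1=False, v2=True, v3=True, v4=True, v5=True, v6=True

v4 occurs only positively in the remaining clauses — set v4 = True.
Try v1 = False.
  then v2 is forced to True.
  then v3 is forced to True.
  then v6 is forced to True.
  then v5 is forced to True.
Every clause has at least one true literal under this assignment.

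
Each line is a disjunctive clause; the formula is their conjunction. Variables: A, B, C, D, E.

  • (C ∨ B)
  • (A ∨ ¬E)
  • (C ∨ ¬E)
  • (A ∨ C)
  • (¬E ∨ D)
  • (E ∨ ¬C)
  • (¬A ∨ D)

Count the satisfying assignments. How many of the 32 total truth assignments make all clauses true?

3

The models are:
  A=T B=F C=T D=T E=T
  A=T B=T C=F D=T E=F
  A=T B=T C=T D=T E=T
Count: 3.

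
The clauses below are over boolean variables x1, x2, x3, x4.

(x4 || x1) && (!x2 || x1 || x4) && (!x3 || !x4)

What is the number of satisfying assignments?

8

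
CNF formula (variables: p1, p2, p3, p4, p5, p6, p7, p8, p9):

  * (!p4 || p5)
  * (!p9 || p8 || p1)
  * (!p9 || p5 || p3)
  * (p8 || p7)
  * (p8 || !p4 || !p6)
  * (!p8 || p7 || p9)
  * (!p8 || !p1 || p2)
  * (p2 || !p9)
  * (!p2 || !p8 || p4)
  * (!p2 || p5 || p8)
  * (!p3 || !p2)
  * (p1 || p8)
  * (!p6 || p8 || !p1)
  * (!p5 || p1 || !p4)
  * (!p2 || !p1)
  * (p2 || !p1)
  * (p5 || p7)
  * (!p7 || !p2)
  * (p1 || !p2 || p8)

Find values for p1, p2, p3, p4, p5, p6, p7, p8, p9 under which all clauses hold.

Try p1 = False.
  then p8 is forced to True.
Try p2 = False.
  then p9 is forced to False.
  then p7 is forced to True.
The remaining clauses are satisfied by p3 = True, p4 = False, p5 = False, p6 = True.

p1=F, p2=F, p3=T, p4=F, p5=F, p6=T, p7=T, p8=T, p9=F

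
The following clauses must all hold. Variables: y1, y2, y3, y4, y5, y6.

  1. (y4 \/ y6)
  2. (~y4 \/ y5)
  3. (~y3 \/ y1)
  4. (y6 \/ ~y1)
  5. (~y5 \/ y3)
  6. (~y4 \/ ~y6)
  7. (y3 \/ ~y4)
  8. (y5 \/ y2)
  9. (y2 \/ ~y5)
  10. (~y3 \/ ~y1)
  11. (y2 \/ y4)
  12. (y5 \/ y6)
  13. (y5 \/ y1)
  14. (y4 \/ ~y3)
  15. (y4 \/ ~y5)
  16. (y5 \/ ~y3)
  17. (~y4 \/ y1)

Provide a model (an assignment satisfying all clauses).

y1=True, y2=True, y3=False, y4=False, y5=False, y6=True

Pure literal: y2 appears only positively; assign y2 = True.
Set y1 = True and propagate.
  then y6 is forced to True.
  then y4 is forced to False.
  then y3 is forced to False.
  then y5 is forced to False.
Every clause has at least one true literal under this assignment.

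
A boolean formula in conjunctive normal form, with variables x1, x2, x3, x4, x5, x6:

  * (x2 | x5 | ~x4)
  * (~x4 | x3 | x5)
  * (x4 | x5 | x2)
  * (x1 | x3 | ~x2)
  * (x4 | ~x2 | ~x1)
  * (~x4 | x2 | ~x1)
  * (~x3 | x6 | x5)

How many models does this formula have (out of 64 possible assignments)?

23

Case analysis on x2 and x4:
  x2=1, x4=1: 8 of the 16 assignments to (x1,x3,x5,x6) work.
  x2=1, x4=0: remaining (x1,x3,x5,x6) ∈ {(0,1,0,1); (0,1,1,0); (0,1,1,1)} — 3.
  x2=0, x4=1: remaining (x1,x3,x5,x6) ∈ {(0,0,1,0); (0,0,1,1); (0,1,1,0); (0,1,1,1)} — 4.
  x2=0, x4=0: forces x5=1; x1, x3, x6 free → 2^3 = 8.
Total: 8 + 3 + 4 + 8 = 23.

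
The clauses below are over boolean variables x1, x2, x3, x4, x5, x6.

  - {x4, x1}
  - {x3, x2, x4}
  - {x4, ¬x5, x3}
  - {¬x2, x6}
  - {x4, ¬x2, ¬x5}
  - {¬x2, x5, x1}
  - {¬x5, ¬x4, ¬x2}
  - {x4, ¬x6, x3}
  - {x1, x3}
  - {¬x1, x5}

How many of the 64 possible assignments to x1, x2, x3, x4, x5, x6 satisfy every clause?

Case analysis on x4 and x2:
  x4=T, x2=T: a clause becomes empty — 0.
  x4=T, x2=F: x6 free; 4 ways for (x1,x3,x5) × 2^1 = 8.
  x4=F, x2=T: a clause becomes empty — 0.
  x4=F, x2=F: remaining (x1,x3,x5,x6) ∈ {(T,T,T,F); (T,T,T,T)} — 2.
Total: 0 + 8 + 0 + 2 = 10.

10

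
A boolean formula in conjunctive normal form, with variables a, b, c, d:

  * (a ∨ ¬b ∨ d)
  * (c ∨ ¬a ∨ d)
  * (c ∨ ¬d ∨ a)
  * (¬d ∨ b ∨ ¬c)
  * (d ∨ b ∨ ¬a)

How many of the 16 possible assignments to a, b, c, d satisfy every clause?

7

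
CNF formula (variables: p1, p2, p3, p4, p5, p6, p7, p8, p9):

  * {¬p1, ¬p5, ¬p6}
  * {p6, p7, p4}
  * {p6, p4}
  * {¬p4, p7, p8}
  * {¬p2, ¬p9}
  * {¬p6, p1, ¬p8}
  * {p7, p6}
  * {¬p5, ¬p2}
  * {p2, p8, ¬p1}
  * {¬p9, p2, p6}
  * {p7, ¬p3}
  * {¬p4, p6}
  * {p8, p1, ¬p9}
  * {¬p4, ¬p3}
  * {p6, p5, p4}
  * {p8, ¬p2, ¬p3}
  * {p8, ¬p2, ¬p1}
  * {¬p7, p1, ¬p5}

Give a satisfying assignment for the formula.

p1=1, p2=1, p3=0, p4=0, p5=0, p6=1, p7=1, p8=1, p9=0

Pure literal: p3 appears only negated; assign p3 = False.
Pure literal: p9 appears only negated; assign p9 = False.
Branch on p1: take p1 = True.
Set p2 = True and propagate.
  then p5 is forced to False.
  then p8 is forced to True.
Try p4 = False.
  then p6 is forced to True.
p7 is now unconstrained; take p7 = True.
Check each clause:
  1. {¬p1, ¬p5, ¬p6} — ¬p5 is true.
  2. {p7, p4, p6} — p6 is true.
  3. {p6, p4} — p6 is true.
  4. {¬p4, p7, p8} — p8 is true.
  5. {¬p9, ¬p2} — ¬p9 is true.
  6. {¬p8, p1, ¬p6} — p1 is true.
  7. {p7, p6} — p6 is true.
  8. {¬p2, ¬p5} — ¬p5 is true.
  9. {p2, ¬p1, p8} — p8 is true.
  10. {p6, ¬p9, p2} — p2 is true.
  11. {¬p3, p7} — ¬p3 is true.
  12. {¬p4, p6} — ¬p4 is true.
  13. {¬p9, p1, p8} — p8 is true.
  14. {¬p3, ¬p4} — ¬p4 is true.
  15. {p4, p5, p6} — p6 is true.
  16. {¬p3, p8, ¬p2} — p8 is true.
  17. {¬p1, p8, ¬p2} — p8 is true.
  18. {p1, ¬p7, ¬p5} — ¬p5 is true.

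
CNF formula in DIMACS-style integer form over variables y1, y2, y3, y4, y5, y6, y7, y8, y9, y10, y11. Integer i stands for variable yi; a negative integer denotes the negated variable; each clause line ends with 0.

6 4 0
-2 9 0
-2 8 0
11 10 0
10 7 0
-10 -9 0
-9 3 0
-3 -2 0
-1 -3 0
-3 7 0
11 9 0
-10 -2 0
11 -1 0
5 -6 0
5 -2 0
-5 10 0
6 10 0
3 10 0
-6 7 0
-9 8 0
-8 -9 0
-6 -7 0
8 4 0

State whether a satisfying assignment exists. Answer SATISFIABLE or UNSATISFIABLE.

Pure literal: y2 appears only negated; assign y2 = False.
y4 occurs only positively in the remaining clauses — set y4 = True.
Try y1 = True.
  then y3 is forced to False.
  then y9 is forced to False.
  then y11 is forced to True.
  then y10 is forced to True.
For the remaining variables, y5 = True, y6 = False, y7 = True, y8 = True works.
So y1=True, y2=False, y3=False, y4=True, y5=True, y6=False, y7=True, y8=True, y9=False, y10=True, y11=True is a satisfying assignment.

SATISFIABLE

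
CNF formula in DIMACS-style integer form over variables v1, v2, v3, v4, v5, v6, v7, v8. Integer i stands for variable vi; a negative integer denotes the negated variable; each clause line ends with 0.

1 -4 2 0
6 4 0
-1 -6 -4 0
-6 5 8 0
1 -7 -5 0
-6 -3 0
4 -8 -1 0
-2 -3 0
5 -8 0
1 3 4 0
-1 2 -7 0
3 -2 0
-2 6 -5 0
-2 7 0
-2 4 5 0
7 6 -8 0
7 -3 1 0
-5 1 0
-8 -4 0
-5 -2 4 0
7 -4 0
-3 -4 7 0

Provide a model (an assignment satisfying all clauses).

Branch on v1: take v1 = True.
Try v2 = False.
  then v7 is forced to False.
  then v4 is forced to False.
  then v6 is forced to True.
  then v3 is forced to False.
  then v8 is forced to False.
  then v5 is forced to True.

v1=T  v2=F  v3=F  v4=F  v5=T  v6=T  v7=F  v8=F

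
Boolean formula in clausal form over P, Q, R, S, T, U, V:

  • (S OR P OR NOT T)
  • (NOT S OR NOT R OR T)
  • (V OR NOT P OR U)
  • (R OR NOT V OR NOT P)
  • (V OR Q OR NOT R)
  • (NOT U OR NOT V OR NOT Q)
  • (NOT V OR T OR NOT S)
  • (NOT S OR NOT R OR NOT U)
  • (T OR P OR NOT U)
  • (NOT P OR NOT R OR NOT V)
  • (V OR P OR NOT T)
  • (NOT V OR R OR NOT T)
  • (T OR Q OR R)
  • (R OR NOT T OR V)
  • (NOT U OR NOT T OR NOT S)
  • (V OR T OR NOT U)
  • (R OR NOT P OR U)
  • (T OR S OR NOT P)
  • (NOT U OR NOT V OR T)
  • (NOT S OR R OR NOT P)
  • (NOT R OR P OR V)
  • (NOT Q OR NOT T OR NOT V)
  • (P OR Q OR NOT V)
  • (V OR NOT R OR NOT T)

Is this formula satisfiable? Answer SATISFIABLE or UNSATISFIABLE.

SATISFIABLE

Branch on P: take P = False.
Branch on Q: take Q = True.
The remaining clauses are satisfied by R = False, S = False, T = False, U = False, V = False.
So P=F, Q=T, R=F, S=F, T=F, U=F, V=F is a satisfying assignment.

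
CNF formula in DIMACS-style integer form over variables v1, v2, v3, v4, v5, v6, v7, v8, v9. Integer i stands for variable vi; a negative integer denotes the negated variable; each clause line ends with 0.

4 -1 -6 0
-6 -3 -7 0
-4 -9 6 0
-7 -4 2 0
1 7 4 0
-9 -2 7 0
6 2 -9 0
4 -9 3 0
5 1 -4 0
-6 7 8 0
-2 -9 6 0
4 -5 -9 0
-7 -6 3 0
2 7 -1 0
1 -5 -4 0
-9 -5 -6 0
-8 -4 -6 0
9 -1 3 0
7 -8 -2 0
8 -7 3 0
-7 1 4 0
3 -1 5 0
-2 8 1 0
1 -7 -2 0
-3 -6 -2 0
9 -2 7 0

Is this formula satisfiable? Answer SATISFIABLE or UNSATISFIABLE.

Branch on v1: take v1 = True.
Branch on v2: take v2 = False.
  then v7 is forced to True.
  then v4 is forced to False.
  then v6 is forced to False.
  then v9 is forced to False.
  then v3 is forced to True.
v5, v8 are now unconstrained; take v5 = True, v8 = True.
Every clause has at least one true literal under this assignment.
So v1=1, v2=0, v3=1, v4=0, v5=1, v6=0, v7=1, v8=1, v9=0 is a satisfying assignment.

SATISFIABLE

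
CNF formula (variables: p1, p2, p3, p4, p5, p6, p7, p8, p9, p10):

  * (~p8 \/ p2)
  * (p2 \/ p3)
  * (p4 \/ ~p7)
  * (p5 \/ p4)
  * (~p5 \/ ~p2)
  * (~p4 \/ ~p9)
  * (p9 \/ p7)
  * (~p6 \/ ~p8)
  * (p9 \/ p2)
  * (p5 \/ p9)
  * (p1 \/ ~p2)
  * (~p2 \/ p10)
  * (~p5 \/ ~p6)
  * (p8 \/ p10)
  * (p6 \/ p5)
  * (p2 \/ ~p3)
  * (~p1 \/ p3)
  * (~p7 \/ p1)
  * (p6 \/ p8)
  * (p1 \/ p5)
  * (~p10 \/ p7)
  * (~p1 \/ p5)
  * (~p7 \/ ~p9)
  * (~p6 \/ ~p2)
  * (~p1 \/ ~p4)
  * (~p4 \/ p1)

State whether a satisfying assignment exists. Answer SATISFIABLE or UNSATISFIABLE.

p2 = True:
  propagation gives p5=False, p4=True, p9=False; an empty clause results — contradiction.
p2 = False:
  propagation gives p8=False, p3=True; an empty clause results — contradiction.
Every branch closes, so no satisfying assignment exists.

UNSATISFIABLE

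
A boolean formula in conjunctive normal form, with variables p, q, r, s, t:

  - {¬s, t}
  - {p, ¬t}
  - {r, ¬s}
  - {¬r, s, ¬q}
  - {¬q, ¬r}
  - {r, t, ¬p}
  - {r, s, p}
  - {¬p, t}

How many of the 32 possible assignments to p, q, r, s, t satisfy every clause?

The models are:
  p=F q=F r=T s=F t=F
  p=T q=F r=F s=F t=T
  p=T q=F r=T s=F t=T
  p=T q=F r=T s=T t=T
  p=T q=T r=F s=F t=T
Count: 5.

5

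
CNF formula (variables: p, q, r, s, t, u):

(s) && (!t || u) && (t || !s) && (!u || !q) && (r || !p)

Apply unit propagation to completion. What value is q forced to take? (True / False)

False

Unit clause (s) sets s = True.
From (!s || t) and s = True: t = True.
(!t || u) with t = True leaves only u, so u = True.
From (!u || !q) and u = True: q = False.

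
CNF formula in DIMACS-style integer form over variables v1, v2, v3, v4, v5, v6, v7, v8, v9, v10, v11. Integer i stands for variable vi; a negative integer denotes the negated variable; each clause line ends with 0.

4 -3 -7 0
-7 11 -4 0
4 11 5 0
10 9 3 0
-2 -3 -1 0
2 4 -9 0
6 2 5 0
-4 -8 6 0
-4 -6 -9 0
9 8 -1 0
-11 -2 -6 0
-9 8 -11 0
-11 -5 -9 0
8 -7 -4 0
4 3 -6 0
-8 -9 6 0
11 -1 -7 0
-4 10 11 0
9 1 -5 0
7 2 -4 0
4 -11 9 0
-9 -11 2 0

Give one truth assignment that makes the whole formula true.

v1=0, v2=1, v3=1, v4=1, v5=0, v6=0, v7=0, v8=0, v9=0, v10=0, v11=1

Check each clause:
  1. (~v7 | v4 | ~v3) — ~v7 is true.
  2. (~v4 | v11 | ~v7) — ~v7 is true.
  3. (v4 | v5 | v11) — v11 is true.
  4. (v3 | v9 | v10) — v3 is true.
  5. (~v2 | ~v1 | ~v3) — ~v1 is true.
  6. (v2 | v4 | ~v9) — v2 is true.
  7. (v5 | v6 | v2) — v2 is true.
  8. (~v8 | ~v4 | v6) — ~v8 is true.
  9. (~v4 | ~v9 | ~v6) — ~v6 is true.
  10. (~v1 | v9 | v8) — ~v1 is true.
  11. (~v2 | ~v6 | ~v11) — ~v6 is true.
  12. (~v11 | v8 | ~v9) — ~v9 is true.
  13. (~v11 | ~v9 | ~v5) — ~v5 is true.
  14. (~v4 | ~v7 | v8) — ~v7 is true.
  15. (v3 | v4 | ~v6) — ~v6 is true.
  16. (~v8 | v6 | ~v9) — ~v8 is true.
  17. (~v7 | v11 | ~v1) — ~v7 is true.
  18. (v11 | ~v4 | v10) — v11 is true.
  19. (~v5 | v1 | v9) — ~v5 is true.
  20. (v2 | v7 | ~v4) — v2 is true.
  21. (v9 | v4 | ~v11) — v4 is true.
  22. (~v9 | v2 | ~v11) — v2 is true.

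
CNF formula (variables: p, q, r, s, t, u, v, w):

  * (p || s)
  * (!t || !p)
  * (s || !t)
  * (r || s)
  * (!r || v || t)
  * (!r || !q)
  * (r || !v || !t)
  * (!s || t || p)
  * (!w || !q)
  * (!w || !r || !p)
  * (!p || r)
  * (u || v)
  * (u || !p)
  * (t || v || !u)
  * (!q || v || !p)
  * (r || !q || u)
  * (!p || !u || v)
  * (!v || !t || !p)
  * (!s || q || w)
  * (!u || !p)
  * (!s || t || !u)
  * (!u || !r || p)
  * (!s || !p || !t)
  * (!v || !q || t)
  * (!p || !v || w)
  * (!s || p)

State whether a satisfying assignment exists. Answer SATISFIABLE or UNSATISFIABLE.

UNSATISFIABLE

p = True:
  propagation gives t=False, r=True, v=True, q=False; an empty clause results — contradiction.
p = False:
  propagation gives s=True; an empty clause results — contradiction.
Every branch closes, so no satisfying assignment exists.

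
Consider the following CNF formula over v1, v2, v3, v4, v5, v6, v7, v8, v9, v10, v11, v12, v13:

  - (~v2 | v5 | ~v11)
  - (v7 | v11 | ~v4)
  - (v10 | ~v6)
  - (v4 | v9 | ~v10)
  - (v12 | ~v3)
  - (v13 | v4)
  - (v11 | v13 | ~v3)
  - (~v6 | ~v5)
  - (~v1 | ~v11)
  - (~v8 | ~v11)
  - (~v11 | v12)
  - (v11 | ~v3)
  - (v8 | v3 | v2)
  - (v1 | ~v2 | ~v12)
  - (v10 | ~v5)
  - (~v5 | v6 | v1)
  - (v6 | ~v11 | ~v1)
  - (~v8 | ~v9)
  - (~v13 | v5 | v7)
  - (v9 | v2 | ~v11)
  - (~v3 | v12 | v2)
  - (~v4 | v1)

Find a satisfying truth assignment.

v1 = True, v2 = True, v3 = False, v4 = True, v5 = False, v6 = False, v7 = True, v8 = False, v9 = False, v10 = False, v11 = False, v12 = False, v13 = True

Pure literal: v7 appears only positively; assign v7 = True.
Set v1 = True and propagate.
  then v11 is forced to False.
  then v3 is forced to False.
The remaining clauses are satisfied by v2 = True, v4 = True, v5 = False, v6 = False, v8 = False, v9 = False, v10 = False, v12 = False, v13 = True.
Every clause has at least one true literal under this assignment.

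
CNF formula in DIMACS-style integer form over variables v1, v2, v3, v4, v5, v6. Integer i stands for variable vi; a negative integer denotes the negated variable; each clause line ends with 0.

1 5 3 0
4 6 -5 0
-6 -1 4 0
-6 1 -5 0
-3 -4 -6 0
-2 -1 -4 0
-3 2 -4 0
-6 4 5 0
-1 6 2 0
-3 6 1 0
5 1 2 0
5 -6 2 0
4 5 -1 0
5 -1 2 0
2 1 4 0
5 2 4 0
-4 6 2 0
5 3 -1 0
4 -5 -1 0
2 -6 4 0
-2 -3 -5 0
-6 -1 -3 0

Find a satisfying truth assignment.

v1 = F  v2 = T  v3 = F  v4 = T  v5 = T  v6 = F

Set v1 = False and propagate.
Try v2 = True.
The remaining clauses are satisfied by v3 = False, v4 = True, v5 = True, v6 = False.
Every clause has at least one true literal under this assignment.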